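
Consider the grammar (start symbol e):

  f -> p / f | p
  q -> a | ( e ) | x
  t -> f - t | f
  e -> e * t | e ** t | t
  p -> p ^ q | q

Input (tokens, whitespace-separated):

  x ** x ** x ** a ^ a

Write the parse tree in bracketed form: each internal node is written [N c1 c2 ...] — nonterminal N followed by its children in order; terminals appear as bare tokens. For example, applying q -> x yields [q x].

[e [e [e [e [t [f [p [q x]]]]] ** [t [f [p [q x]]]]] ** [t [f [p [q x]]]]] ** [t [f [p [p [q a]] ^ [q a]]]]]

e
e ** t
e ** t ** t
e ** t ** t ** t
t ** t ** t ** t
f ** t ** t ** t
p ** t ** t ** t
q ** t ** t ** t
x ** t ** t ** t
x ** f ** t ** t
x ** p ** t ** t
x ** q ** t ** t
x ** x ** t ** t
x ** x ** f ** t
x ** x ** p ** t
x ** x ** q ** t
x ** x ** x ** t
x ** x ** x ** f
x ** x ** x ** p
x ** x ** x ** p ^ q
x ** x ** x ** q ^ q
x ** x ** x ** a ^ q
x ** x ** x ** a ^ a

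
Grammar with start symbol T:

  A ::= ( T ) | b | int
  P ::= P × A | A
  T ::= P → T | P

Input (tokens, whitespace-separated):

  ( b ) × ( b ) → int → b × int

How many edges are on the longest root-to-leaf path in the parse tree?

7

[T [P [P [A ( [T [P [A b]]] )]] × [A ( [T [P [A b]]] )]] → [T [P [A int]] → [T [P [P [A b]] × [A int]]]]]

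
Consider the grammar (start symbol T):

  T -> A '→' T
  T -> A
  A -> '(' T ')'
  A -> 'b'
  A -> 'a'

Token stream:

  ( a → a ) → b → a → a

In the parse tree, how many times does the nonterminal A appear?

6

[T [A ( [T [A a] → [T [A a]]] )] → [T [A b] → [T [A a] → [T [A a]]]]]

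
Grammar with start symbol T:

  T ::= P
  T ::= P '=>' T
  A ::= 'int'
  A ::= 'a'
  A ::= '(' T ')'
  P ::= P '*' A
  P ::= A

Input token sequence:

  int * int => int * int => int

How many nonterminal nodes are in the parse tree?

13

[T [P [P [A int]] * [A int]] => [T [P [P [A int]] * [A int]] => [T [P [A int]]]]]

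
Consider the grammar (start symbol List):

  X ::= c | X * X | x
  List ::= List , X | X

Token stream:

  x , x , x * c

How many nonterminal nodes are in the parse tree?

[List [List [List [X x]] , [X x]] , [X [X x] * [X c]]]

8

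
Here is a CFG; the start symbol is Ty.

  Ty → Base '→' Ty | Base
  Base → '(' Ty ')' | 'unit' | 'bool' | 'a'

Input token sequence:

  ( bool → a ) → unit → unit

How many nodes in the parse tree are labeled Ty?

[Ty [Base ( [Ty [Base bool] → [Ty [Base a]]] )] → [Ty [Base unit] → [Ty [Base unit]]]]

5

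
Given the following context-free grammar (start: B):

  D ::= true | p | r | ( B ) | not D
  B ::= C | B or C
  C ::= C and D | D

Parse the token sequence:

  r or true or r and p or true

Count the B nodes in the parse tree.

[B [B [B [B [C [D r]]] or [C [D true]]] or [C [C [D r]] and [D p]]] or [C [D true]]]

4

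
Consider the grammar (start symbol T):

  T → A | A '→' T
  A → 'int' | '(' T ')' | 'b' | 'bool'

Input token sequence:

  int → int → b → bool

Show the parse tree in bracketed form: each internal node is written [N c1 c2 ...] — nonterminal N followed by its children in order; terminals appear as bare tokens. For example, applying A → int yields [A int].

[T [A int] → [T [A int] → [T [A b] → [T [A bool]]]]]

T
A → T
int → T
int → A → T
int → int → T
int → int → A → T
int → int → b → T
int → int → b → A
int → int → b → bool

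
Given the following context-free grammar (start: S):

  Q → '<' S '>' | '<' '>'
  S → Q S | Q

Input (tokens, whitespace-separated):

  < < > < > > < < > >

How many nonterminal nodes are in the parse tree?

[S [Q < [S [Q < >] [S [Q < >]]] >] [S [Q < [S [Q < >]] >]]]

10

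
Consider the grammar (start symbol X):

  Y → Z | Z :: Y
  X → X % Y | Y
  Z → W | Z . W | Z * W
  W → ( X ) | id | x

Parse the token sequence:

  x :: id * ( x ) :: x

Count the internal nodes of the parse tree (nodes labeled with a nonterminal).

[X [Y [Z [W x]] :: [Y [Z [Z [W id]] * [W ( [X [Y [Z [W x]]]] )]] :: [Y [Z [W x]]]]]]

16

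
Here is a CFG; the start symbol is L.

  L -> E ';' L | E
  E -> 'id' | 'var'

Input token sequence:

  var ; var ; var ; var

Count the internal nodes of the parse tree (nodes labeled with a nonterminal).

[L [E var] ; [L [E var] ; [L [E var] ; [L [E var]]]]]

8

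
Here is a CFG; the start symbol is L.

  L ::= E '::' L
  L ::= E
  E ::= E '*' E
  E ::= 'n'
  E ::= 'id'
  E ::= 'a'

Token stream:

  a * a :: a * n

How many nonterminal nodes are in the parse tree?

[L [E [E a] * [E a]] :: [L [E [E a] * [E n]]]]

8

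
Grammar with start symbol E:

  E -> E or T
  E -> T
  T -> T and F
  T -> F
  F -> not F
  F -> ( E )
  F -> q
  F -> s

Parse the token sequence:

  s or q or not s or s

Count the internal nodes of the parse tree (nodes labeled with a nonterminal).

13

[E [E [E [E [T [F s]]] or [T [F q]]] or [T [F not [F s]]]] or [T [F s]]]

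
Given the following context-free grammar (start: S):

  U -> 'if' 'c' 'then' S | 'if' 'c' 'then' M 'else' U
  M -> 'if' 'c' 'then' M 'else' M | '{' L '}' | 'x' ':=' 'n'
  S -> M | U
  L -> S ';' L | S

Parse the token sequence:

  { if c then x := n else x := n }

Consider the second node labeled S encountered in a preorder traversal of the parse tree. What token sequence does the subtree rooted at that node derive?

if c then x := n else x := n

[S [M { [L [S [M if c then [M x := n] else [M x := n]]]] }]]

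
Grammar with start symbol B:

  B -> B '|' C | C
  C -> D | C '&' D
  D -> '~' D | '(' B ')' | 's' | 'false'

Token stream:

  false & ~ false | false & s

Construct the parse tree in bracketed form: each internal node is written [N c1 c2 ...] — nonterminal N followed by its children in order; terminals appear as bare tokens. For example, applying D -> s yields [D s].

B
B | C
C | C
C & D | C
D & D | C
false & D | C
false & ~ D | C
false & ~ false | C
false & ~ false | C & D
false & ~ false | D & D
false & ~ false | false & D
false & ~ false | false & s

[B [B [C [C [D false]] & [D ~ [D false]]]] | [C [C [D false]] & [D s]]]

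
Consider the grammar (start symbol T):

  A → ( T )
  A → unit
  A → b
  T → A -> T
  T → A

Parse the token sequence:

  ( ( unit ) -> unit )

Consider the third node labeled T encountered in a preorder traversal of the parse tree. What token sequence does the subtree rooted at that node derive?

unit

[T [A ( [T [A ( [T [A unit]] )] -> [T [A unit]]] )]]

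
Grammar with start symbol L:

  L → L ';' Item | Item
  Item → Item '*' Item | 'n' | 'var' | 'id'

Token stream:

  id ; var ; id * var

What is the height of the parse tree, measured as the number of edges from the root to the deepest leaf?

[L [L [L [Item id]] ; [Item var]] ; [Item [Item id] * [Item var]]]

4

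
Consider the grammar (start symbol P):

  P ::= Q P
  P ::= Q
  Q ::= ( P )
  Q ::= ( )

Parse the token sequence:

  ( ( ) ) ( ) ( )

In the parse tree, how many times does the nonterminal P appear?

4

[P [Q ( [P [Q ( )]] )] [P [Q ( )] [P [Q ( )]]]]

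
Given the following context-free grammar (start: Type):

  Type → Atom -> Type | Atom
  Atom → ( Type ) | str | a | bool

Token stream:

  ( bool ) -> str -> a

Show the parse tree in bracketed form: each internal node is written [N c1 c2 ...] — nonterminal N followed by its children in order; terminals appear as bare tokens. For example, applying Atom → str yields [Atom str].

Type
Atom -> Type
( Type ) -> Type
( Atom ) -> Type
( bool ) -> Type
( bool ) -> Atom -> Type
( bool ) -> str -> Type
( bool ) -> str -> Atom
( bool ) -> str -> a

[Type [Atom ( [Type [Atom bool]] )] -> [Type [Atom str] -> [Type [Atom a]]]]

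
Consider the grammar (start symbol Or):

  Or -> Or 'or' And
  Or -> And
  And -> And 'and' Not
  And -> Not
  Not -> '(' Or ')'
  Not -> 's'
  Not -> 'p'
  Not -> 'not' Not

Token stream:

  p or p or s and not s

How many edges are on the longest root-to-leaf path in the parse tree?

[Or [Or [Or [And [Not p]]] or [And [Not p]]] or [And [And [Not s]] and [Not not [Not s]]]]

5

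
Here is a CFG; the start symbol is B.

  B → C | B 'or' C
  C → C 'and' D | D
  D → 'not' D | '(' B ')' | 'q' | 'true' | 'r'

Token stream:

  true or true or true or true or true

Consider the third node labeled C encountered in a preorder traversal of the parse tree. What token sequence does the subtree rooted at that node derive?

true

[B [B [B [B [B [C [D true]]] or [C [D true]]] or [C [D true]]] or [C [D true]]] or [C [D true]]]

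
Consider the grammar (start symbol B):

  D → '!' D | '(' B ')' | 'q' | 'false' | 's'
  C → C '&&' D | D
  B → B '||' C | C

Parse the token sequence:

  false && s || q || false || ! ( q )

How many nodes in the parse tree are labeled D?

[B [B [B [B [C [C [D false]] && [D s]]] || [C [D q]]] || [C [D false]]] || [C [D ! [D ( [B [C [D q]]] )]]]]

7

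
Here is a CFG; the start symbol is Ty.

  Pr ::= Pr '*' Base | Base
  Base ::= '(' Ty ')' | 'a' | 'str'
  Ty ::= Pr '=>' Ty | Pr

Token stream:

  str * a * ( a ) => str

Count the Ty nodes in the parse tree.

[Ty [Pr [Pr [Pr [Base str]] * [Base a]] * [Base ( [Ty [Pr [Base a]]] )]] => [Ty [Pr [Base str]]]]

3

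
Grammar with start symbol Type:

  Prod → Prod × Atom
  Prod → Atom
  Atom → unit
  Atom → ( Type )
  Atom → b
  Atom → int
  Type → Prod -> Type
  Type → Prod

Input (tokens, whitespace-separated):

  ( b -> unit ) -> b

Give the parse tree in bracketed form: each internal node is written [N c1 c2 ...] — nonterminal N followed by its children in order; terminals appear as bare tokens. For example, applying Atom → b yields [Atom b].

[Type [Prod [Atom ( [Type [Prod [Atom b]] -> [Type [Prod [Atom unit]]]] )]] -> [Type [Prod [Atom b]]]]

Type
Prod -> Type
Atom -> Type
( Type ) -> Type
( Prod -> Type ) -> Type
( Atom -> Type ) -> Type
( b -> Type ) -> Type
( b -> Prod ) -> Type
( b -> Atom ) -> Type
( b -> unit ) -> Type
( b -> unit ) -> Prod
( b -> unit ) -> Atom
( b -> unit ) -> b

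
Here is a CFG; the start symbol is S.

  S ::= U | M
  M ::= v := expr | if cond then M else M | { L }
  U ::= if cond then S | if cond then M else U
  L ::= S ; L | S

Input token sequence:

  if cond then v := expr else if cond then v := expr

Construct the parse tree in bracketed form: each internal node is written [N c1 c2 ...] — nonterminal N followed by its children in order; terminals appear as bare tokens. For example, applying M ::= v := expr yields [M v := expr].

[S [U if cond then [M v := expr] else [U if cond then [S [M v := expr]]]]]

S
U
if cond then M else U
if cond then v := expr else U
if cond then v := expr else if cond then S
if cond then v := expr else if cond then M
if cond then v := expr else if cond then v := expr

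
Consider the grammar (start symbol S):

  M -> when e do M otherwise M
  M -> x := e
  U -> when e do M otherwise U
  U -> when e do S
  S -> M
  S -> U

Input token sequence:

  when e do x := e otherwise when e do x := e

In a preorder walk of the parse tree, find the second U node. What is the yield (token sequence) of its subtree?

when e do x := e

[S [U when e do [M x := e] otherwise [U when e do [S [M x := e]]]]]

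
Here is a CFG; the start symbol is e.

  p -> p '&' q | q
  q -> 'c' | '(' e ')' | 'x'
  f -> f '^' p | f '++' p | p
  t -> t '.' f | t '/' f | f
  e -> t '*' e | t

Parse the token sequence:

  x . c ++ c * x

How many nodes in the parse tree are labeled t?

[e [t [t [f [p [q x]]]] . [f [f [p [q c]]] ++ [p [q c]]]] * [e [t [f [p [q x]]]]]]

3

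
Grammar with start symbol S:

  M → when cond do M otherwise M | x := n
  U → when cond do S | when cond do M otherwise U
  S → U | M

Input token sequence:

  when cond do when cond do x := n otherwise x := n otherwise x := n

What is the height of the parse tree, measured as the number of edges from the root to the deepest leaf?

[S [M when cond do [M when cond do [M x := n] otherwise [M x := n]] otherwise [M x := n]]]

4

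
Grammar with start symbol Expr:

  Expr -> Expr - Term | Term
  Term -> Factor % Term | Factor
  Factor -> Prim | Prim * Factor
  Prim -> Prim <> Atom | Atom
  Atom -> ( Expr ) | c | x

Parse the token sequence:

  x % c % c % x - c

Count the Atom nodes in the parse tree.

5

[Expr [Expr [Term [Factor [Prim [Atom x]]] % [Term [Factor [Prim [Atom c]]] % [Term [Factor [Prim [Atom c]]] % [Term [Factor [Prim [Atom x]]]]]]]] - [Term [Factor [Prim [Atom c]]]]]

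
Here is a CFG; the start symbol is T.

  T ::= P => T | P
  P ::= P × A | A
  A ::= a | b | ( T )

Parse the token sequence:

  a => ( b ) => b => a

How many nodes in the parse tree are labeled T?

[T [P [A a]] => [T [P [A ( [T [P [A b]]] )]] => [T [P [A b]] => [T [P [A a]]]]]]

5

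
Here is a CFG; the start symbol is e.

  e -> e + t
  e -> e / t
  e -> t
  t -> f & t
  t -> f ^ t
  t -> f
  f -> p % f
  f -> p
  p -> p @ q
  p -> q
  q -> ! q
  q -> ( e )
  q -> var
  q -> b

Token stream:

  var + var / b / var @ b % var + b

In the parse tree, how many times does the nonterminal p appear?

7

[e [e [e [e [e [t [f [p [q var]]]]] + [t [f [p [q var]]]]] / [t [f [p [q b]]]]] / [t [f [p [p [q var]] @ [q b]] % [f [p [q var]]]]]] + [t [f [p [q b]]]]]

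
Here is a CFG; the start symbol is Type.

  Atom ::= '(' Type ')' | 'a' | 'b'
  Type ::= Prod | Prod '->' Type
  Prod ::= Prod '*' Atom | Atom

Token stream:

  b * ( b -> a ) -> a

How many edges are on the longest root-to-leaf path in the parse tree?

7

[Type [Prod [Prod [Atom b]] * [Atom ( [Type [Prod [Atom b]] -> [Type [Prod [Atom a]]]] )]] -> [Type [Prod [Atom a]]]]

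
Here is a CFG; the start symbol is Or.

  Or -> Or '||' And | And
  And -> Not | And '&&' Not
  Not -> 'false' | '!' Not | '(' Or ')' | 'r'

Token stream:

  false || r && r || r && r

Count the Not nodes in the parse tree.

[Or [Or [Or [And [Not false]]] || [And [And [Not r]] && [Not r]]] || [And [And [Not r]] && [Not r]]]

5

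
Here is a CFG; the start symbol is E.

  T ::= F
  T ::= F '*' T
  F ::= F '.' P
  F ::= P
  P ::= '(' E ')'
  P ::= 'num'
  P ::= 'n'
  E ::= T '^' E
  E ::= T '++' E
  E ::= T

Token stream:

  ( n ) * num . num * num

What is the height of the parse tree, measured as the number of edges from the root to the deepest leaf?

[E [T [F [P ( [E [T [F [P n]]]] )]] * [T [F [F [P num]] . [P num]] * [T [F [P num]]]]]]

8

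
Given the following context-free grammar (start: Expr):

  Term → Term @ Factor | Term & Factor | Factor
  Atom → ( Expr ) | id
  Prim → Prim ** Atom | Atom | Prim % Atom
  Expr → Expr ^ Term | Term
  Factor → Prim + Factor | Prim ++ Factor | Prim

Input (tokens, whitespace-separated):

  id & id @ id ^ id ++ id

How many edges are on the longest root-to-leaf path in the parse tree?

[Expr [Expr [Term [Term [Term [Factor [Prim [Atom id]]]] & [Factor [Prim [Atom id]]]] @ [Factor [Prim [Atom id]]]]] ^ [Term [Factor [Prim [Atom id]] ++ [Factor [Prim [Atom id]]]]]]

8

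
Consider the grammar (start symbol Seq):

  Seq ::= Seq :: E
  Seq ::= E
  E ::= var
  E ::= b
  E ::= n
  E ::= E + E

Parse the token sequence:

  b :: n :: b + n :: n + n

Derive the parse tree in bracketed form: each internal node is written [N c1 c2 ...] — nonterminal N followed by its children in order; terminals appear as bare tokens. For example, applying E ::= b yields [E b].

Seq
Seq :: E
Seq :: E :: E
Seq :: E :: E :: E
E :: E :: E :: E
b :: E :: E :: E
b :: n :: E :: E
b :: n :: E + E :: E
b :: n :: b + E :: E
b :: n :: b + n :: E
b :: n :: b + n :: E + E
b :: n :: b + n :: n + E
b :: n :: b + n :: n + n

[Seq [Seq [Seq [Seq [E b]] :: [E n]] :: [E [E b] + [E n]]] :: [E [E n] + [E n]]]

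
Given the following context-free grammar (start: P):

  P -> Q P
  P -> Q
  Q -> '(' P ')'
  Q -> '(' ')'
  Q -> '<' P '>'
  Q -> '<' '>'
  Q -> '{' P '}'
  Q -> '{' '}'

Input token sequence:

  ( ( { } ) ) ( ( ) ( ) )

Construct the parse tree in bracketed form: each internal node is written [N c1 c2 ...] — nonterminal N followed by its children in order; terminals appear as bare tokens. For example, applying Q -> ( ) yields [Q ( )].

[P [Q ( [P [Q ( [P [Q { }]] )]] )] [P [Q ( [P [Q ( )] [P [Q ( )]]] )]]]

P
Q P
( P ) P
( Q ) P
( ( P ) ) P
( ( Q ) ) P
( ( { } ) ) P
( ( { } ) ) Q
( ( { } ) ) ( P )
( ( { } ) ) ( Q P )
( ( { } ) ) ( ( ) P )
( ( { } ) ) ( ( ) Q )
( ( { } ) ) ( ( ) ( ) )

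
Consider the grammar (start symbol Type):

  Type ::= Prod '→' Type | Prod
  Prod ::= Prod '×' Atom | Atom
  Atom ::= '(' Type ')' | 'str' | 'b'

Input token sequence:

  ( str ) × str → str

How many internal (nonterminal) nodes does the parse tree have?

[Type [Prod [Prod [Atom ( [Type [Prod [Atom str]]] )]] × [Atom str]] → [Type [Prod [Atom str]]]]

11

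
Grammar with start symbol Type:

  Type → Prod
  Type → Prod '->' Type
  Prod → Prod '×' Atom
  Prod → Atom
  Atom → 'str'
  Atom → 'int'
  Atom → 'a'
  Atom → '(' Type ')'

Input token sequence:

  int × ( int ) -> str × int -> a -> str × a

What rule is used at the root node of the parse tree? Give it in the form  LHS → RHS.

[Type [Prod [Prod [Atom int]] × [Atom ( [Type [Prod [Atom int]]] )]] -> [Type [Prod [Prod [Atom str]] × [Atom int]] -> [Type [Prod [Atom a]] -> [Type [Prod [Prod [Atom str]] × [Atom a]]]]]]

Type → Prod '->' Type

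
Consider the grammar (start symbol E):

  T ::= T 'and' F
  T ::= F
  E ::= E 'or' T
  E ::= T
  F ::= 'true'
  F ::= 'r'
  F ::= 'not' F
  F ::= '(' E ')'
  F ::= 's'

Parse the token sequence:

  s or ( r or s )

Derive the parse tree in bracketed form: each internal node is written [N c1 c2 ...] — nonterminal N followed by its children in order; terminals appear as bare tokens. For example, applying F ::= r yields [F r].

[E [E [T [F s]]] or [T [F ( [E [E [T [F r]]] or [T [F s]]] )]]]

E
E or T
T or T
F or T
s or T
s or F
s or ( E )
s or ( E or T )
s or ( T or T )
s or ( F or T )
s or ( r or T )
s or ( r or F )
s or ( r or s )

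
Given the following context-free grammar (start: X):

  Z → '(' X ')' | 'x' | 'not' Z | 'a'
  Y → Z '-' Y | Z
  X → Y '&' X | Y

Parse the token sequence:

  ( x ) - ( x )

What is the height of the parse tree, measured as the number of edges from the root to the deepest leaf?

[X [Y [Z ( [X [Y [Z x]]] )] - [Y [Z ( [X [Y [Z x]]] )]]]]

7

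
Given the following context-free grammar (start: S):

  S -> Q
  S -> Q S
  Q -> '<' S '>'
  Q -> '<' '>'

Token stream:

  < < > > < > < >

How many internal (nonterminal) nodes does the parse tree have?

[S [Q < [S [Q < >]] >] [S [Q < >] [S [Q < >]]]]

8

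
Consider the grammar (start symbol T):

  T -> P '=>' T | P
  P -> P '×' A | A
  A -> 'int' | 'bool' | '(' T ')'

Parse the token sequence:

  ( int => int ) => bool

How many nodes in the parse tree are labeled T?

[T [P [A ( [T [P [A int]] => [T [P [A int]]]] )]] => [T [P [A bool]]]]

4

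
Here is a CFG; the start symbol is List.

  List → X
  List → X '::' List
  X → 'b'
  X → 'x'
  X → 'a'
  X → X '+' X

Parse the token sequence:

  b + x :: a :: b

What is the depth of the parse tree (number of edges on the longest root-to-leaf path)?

4

[List [X [X b] + [X x]] :: [List [X a] :: [List [X b]]]]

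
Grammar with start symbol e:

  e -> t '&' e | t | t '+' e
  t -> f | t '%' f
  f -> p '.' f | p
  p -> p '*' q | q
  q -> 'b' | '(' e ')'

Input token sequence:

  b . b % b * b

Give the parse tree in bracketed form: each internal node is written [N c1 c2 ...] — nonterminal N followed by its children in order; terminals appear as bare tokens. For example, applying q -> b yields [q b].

e
t
t % f
f % f
p . f % f
q . f % f
b . f % f
b . p % f
b . q % f
b . b % f
b . b % p
b . b % p * q
b . b % q * q
b . b % b * q
b . b % b * b

[e [t [t [f [p [q b]] . [f [p [q b]]]]] % [f [p [p [q b]] * [q b]]]]]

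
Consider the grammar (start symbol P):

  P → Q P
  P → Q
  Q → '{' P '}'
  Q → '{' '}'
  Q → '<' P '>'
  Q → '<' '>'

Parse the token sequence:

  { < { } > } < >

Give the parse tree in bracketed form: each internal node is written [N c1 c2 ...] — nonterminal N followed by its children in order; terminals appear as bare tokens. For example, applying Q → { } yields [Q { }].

P
Q P
{ P } P
{ Q } P
{ < P > } P
{ < Q > } P
{ < { } > } P
{ < { } > } Q
{ < { } > } < >

[P [Q { [P [Q < [P [Q { }]] >]] }] [P [Q < >]]]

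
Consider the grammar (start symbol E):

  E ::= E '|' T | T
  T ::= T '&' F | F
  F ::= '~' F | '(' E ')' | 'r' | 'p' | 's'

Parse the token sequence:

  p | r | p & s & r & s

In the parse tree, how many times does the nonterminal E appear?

3

[E [E [E [T [F p]]] | [T [F r]]] | [T [T [T [T [F p]] & [F s]] & [F r]] & [F s]]]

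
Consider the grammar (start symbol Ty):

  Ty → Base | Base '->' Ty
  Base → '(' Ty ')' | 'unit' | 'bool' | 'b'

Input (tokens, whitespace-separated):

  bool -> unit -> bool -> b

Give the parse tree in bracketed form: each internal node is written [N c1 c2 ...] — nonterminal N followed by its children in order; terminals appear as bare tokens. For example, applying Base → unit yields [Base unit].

[Ty [Base bool] -> [Ty [Base unit] -> [Ty [Base bool] -> [Ty [Base b]]]]]

Ty
Base -> Ty
bool -> Ty
bool -> Base -> Ty
bool -> unit -> Ty
bool -> unit -> Base -> Ty
bool -> unit -> bool -> Ty
bool -> unit -> bool -> Base
bool -> unit -> bool -> b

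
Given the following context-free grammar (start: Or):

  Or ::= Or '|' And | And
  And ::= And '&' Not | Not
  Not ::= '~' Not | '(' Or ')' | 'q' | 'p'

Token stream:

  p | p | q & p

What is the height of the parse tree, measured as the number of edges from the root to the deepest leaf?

5

[Or [Or [Or [And [Not p]]] | [And [Not p]]] | [And [And [Not q]] & [Not p]]]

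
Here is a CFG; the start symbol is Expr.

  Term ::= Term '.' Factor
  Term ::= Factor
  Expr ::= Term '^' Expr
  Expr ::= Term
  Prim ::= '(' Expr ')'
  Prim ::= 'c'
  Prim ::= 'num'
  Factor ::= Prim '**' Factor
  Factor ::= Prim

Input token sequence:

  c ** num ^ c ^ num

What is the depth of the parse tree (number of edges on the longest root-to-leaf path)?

[Expr [Term [Factor [Prim c] ** [Factor [Prim num]]]] ^ [Expr [Term [Factor [Prim c]]] ^ [Expr [Term [Factor [Prim num]]]]]]

6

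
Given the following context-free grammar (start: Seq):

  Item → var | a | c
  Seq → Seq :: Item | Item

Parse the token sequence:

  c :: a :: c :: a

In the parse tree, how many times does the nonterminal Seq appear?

[Seq [Seq [Seq [Seq [Item c]] :: [Item a]] :: [Item c]] :: [Item a]]

4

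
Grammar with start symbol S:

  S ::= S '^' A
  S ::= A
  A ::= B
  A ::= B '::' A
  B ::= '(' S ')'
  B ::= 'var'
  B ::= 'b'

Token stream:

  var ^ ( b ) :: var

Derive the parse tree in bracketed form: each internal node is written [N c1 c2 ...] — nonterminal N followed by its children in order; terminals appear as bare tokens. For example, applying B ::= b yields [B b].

S
S ^ A
A ^ A
B ^ A
var ^ A
var ^ B :: A
var ^ ( S ) :: A
var ^ ( A ) :: A
var ^ ( B ) :: A
var ^ ( b ) :: A
var ^ ( b ) :: B
var ^ ( b ) :: var

[S [S [A [B var]]] ^ [A [B ( [S [A [B b]]] )] :: [A [B var]]]]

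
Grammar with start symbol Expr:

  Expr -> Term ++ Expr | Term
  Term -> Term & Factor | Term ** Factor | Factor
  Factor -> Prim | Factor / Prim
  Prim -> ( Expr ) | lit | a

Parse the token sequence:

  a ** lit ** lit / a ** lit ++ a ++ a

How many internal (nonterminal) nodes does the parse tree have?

[Expr [Term [Term [Term [Term [Factor [Prim a]]] ** [Factor [Prim lit]]] ** [Factor [Factor [Prim lit]] / [Prim a]]] ** [Factor [Prim lit]]] ++ [Expr [Term [Factor [Prim a]]] ++ [Expr [Term [Factor [Prim a]]]]]]

23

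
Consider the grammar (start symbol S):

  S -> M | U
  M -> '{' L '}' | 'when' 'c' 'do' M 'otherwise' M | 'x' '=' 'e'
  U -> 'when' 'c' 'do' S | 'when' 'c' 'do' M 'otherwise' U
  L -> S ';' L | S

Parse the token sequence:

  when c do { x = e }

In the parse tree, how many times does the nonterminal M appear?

2

[S [U when c do [S [M { [L [S [M x = e]]] }]]]]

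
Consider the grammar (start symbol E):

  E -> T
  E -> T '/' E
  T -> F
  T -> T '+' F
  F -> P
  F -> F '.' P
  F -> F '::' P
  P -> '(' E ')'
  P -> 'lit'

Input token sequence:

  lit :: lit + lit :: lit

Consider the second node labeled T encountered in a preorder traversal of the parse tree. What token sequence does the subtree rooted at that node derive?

[E [T [T [F [F [P lit]] :: [P lit]]] + [F [F [P lit]] :: [P lit]]]]

lit :: lit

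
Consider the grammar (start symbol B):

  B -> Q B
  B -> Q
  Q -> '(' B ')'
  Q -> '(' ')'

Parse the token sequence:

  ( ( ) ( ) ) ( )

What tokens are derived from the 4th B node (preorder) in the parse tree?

( )

[B [Q ( [B [Q ( )] [B [Q ( )]]] )] [B [Q ( )]]]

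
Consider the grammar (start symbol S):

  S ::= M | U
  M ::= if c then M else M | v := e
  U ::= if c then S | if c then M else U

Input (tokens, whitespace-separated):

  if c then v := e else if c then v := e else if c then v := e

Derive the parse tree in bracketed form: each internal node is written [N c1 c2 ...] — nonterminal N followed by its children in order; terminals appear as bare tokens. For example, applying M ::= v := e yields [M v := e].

S
U
if c then M else U
if c then v := e else U
if c then v := e else if c then M else U
if c then v := e else if c then v := e else U
if c then v := e else if c then v := e else if c then S
if c then v := e else if c then v := e else if c then M
if c then v := e else if c then v := e else if c then v := e

[S [U if c then [M v := e] else [U if c then [M v := e] else [U if c then [S [M v := e]]]]]]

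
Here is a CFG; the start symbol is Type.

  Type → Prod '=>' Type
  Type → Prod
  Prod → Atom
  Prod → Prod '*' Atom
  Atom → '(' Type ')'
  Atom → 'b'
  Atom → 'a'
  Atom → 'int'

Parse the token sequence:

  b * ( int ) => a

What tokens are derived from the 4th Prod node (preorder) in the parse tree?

[Type [Prod [Prod [Atom b]] * [Atom ( [Type [Prod [Atom int]]] )]] => [Type [Prod [Atom a]]]]

a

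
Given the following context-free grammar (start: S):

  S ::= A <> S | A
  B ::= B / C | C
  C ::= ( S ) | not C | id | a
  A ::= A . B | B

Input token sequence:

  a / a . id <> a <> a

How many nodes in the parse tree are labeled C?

5

[S [A [A [B [B [C a]] / [C a]]] . [B [C id]]] <> [S [A [B [C a]]] <> [S [A [B [C a]]]]]]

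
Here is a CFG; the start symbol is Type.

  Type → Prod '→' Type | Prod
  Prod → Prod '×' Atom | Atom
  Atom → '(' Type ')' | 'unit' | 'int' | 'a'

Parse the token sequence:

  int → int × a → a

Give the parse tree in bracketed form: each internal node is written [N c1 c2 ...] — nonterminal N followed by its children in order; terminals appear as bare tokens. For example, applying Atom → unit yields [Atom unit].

[Type [Prod [Atom int]] → [Type [Prod [Prod [Atom int]] × [Atom a]] → [Type [Prod [Atom a]]]]]

Type
Prod → Type
Atom → Type
int → Type
int → Prod → Type
int → Prod × Atom → Type
int → Atom × Atom → Type
int → int × Atom → Type
int → int × a → Type
int → int × a → Prod
int → int × a → Atom
int → int × a → a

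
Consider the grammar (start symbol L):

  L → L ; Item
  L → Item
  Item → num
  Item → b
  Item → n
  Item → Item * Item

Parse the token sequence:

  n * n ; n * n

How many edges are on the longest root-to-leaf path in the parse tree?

[L [L [Item [Item n] * [Item n]]] ; [Item [Item n] * [Item n]]]

4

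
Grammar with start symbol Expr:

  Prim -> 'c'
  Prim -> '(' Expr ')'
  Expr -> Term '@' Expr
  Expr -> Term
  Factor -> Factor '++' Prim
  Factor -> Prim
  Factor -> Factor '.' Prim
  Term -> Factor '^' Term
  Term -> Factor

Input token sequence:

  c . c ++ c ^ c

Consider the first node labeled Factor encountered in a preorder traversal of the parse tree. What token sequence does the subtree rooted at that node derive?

c . c ++ c

[Expr [Term [Factor [Factor [Factor [Prim c]] . [Prim c]] ++ [Prim c]] ^ [Term [Factor [Prim c]]]]]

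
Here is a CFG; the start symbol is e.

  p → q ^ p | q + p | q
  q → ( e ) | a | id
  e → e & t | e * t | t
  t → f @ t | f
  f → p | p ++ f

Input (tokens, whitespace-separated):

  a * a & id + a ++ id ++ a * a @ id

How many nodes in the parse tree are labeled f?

7

[e [e [e [e [t [f [p [q a]]]]] * [t [f [p [q a]]]]] & [t [f [p [q id] + [p [q a]]] ++ [f [p [q id]] ++ [f [p [q a]]]]]]] * [t [f [p [q a]]] @ [t [f [p [q id]]]]]]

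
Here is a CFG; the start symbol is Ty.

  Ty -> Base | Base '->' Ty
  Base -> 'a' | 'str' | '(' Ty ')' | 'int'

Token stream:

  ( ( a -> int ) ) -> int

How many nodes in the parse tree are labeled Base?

[Ty [Base ( [Ty [Base ( [Ty [Base a] -> [Ty [Base int]]] )]] )] -> [Ty [Base int]]]

5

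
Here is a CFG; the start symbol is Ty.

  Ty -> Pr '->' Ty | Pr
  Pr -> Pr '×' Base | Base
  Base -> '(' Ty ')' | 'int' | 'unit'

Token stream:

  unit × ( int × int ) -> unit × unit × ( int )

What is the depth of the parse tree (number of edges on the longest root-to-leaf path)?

[Ty [Pr [Pr [Base unit]] × [Base ( [Ty [Pr [Pr [Base int]] × [Base int]]] )]] -> [Ty [Pr [Pr [Pr [Base unit]] × [Base unit]] × [Base ( [Ty [Pr [Base int]]] )]]]]

7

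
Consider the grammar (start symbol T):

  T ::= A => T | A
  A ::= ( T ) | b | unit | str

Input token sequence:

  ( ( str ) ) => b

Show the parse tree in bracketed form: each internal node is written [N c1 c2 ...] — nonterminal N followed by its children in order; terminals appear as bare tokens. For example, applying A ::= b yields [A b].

[T [A ( [T [A ( [T [A str]] )]] )] => [T [A b]]]

T
A => T
( T ) => T
( A ) => T
( ( T ) ) => T
( ( A ) ) => T
( ( str ) ) => T
( ( str ) ) => A
( ( str ) ) => b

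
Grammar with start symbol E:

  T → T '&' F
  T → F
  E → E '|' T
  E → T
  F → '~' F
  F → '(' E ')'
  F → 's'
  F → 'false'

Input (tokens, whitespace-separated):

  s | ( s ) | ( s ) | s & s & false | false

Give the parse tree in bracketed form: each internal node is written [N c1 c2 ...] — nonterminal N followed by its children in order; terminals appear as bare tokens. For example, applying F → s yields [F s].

[E [E [E [E [E [T [F s]]] | [T [F ( [E [T [F s]]] )]]] | [T [F ( [E [T [F s]]] )]]] | [T [T [T [F s]] & [F s]] & [F false]]] | [T [F false]]]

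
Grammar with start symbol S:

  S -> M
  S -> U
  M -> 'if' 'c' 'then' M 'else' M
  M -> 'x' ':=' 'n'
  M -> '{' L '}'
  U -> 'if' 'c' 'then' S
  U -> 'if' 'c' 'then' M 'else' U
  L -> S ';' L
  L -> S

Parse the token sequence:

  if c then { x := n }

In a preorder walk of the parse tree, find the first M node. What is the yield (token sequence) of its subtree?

{ x := n }

[S [U if c then [S [M { [L [S [M x := n]]] }]]]]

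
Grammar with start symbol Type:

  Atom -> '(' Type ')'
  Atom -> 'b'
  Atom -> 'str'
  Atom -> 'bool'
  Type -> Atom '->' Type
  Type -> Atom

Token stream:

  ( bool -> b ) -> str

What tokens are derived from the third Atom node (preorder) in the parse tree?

b

[Type [Atom ( [Type [Atom bool] -> [Type [Atom b]]] )] -> [Type [Atom str]]]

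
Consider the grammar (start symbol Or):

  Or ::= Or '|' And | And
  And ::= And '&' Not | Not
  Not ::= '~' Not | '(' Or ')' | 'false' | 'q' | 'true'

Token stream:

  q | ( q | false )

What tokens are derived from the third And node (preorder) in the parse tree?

[Or [Or [And [Not q]]] | [And [Not ( [Or [Or [And [Not q]]] | [And [Not false]]] )]]]

q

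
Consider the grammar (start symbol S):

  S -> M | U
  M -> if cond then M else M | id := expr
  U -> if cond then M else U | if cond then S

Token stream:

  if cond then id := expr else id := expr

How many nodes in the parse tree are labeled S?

1

[S [M if cond then [M id := expr] else [M id := expr]]]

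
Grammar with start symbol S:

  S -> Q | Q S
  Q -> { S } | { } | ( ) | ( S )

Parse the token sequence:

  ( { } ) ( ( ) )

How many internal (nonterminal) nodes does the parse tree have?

8

[S [Q ( [S [Q { }]] )] [S [Q ( [S [Q ( )]] )]]]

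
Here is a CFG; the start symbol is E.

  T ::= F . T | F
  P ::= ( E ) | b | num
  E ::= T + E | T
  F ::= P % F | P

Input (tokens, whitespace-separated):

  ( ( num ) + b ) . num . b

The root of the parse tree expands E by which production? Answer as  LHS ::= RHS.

[E [T [F [P ( [E [T [F [P ( [E [T [F [P num]]]] )]]] + [E [T [F [P b]]]]] )]] . [T [F [P num]] . [T [F [P b]]]]]]

E ::= T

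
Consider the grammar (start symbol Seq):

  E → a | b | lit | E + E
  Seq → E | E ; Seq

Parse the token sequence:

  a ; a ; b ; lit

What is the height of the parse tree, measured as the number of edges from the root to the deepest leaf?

5

[Seq [E a] ; [Seq [E a] ; [Seq [E b] ; [Seq [E lit]]]]]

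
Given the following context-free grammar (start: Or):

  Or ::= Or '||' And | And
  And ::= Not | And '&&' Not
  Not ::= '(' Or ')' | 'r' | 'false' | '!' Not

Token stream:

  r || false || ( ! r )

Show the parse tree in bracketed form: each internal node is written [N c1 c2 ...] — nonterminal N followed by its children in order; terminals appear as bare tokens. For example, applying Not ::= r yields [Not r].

Or
Or || And
Or || And || And
And || And || And
Not || And || And
r || And || And
r || Not || And
r || false || And
r || false || Not
r || false || ( Or )
r || false || ( And )
r || false || ( Not )
r || false || ( ! Not )
r || false || ( ! r )

[Or [Or [Or [And [Not r]]] || [And [Not false]]] || [And [Not ( [Or [And [Not ! [Not r]]]] )]]]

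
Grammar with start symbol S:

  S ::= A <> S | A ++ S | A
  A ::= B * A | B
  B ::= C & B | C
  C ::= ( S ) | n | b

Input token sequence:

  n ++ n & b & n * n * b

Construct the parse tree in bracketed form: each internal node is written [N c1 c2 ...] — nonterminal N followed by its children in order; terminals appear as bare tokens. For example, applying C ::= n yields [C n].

S
A ++ S
B ++ S
C ++ S
n ++ S
n ++ A
n ++ B * A
n ++ C & B * A
n ++ n & B * A
n ++ n & C & B * A
n ++ n & b & B * A
n ++ n & b & C * A
n ++ n & b & n * A
n ++ n & b & n * B * A
n ++ n & b & n * C * A
n ++ n & b & n * n * A
n ++ n & b & n * n * B
n ++ n & b & n * n * C
n ++ n & b & n * n * b

[S [A [B [C n]]] ++ [S [A [B [C n] & [B [C b] & [B [C n]]]] * [A [B [C n]] * [A [B [C b]]]]]]]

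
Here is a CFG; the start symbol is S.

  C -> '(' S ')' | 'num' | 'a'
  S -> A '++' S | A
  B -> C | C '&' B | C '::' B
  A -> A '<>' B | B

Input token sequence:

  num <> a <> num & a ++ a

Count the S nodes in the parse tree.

2

[S [A [A [A [B [C num]]] <> [B [C a]]] <> [B [C num] & [B [C a]]]] ++ [S [A [B [C a]]]]]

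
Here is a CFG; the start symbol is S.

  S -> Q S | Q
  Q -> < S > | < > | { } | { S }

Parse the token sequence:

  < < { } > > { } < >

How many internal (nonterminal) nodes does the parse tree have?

10

[S [Q < [S [Q < [S [Q { }]] >]] >] [S [Q { }] [S [Q < >]]]]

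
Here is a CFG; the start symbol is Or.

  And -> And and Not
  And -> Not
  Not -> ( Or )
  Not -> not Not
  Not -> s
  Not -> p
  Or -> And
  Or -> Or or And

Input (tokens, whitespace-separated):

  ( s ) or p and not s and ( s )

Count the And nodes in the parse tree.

[Or [Or [And [Not ( [Or [And [Not s]]] )]]] or [And [And [And [Not p]] and [Not not [Not s]]] and [Not ( [Or [And [Not s]]] )]]]

6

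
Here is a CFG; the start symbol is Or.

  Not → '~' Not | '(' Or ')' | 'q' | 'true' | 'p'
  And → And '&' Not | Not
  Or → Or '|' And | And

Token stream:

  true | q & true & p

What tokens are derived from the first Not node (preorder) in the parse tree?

true

[Or [Or [And [Not true]]] | [And [And [And [Not q]] & [Not true]] & [Not p]]]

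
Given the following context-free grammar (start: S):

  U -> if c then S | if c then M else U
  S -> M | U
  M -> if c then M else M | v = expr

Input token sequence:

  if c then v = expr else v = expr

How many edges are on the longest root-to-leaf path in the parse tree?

[S [M if c then [M v = expr] else [M v = expr]]]

3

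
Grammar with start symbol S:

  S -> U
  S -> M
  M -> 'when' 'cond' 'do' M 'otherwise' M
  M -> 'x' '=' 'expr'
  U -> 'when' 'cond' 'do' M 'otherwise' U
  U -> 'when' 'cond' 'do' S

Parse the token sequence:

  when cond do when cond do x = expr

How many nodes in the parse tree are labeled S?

[S [U when cond do [S [U when cond do [S [M x = expr]]]]]]

3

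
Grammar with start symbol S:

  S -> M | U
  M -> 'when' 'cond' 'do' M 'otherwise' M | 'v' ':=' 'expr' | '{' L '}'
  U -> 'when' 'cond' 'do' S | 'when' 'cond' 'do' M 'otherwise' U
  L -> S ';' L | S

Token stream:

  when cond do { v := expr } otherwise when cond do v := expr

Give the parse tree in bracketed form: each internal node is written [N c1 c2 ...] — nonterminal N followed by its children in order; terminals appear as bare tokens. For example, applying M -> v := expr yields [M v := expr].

[S [U when cond do [M { [L [S [M v := expr]]] }] otherwise [U when cond do [S [M v := expr]]]]]

S
U
when cond do M otherwise U
when cond do { L } otherwise U
when cond do { S } otherwise U
when cond do { M } otherwise U
when cond do { v := expr } otherwise U
when cond do { v := expr } otherwise when cond do S
when cond do { v := expr } otherwise when cond do M
when cond do { v := expr } otherwise when cond do v := expr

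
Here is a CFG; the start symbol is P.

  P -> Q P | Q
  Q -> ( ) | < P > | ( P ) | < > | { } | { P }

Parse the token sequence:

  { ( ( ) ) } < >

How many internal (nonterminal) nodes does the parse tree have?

[P [Q { [P [Q ( [P [Q ( )]] )]] }] [P [Q < >]]]

8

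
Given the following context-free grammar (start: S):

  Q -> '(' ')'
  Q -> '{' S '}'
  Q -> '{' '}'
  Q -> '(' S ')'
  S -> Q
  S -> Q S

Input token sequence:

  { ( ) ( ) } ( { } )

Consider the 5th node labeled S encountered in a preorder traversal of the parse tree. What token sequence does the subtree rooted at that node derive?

{ }

[S [Q { [S [Q ( )] [S [Q ( )]]] }] [S [Q ( [S [Q { }]] )]]]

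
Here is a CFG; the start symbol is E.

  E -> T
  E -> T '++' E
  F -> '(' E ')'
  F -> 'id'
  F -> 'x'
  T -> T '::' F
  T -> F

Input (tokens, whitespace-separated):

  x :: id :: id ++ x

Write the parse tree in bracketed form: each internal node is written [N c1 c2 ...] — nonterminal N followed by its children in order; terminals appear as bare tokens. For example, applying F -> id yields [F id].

[E [T [T [T [F x]] :: [F id]] :: [F id]] ++ [E [T [F x]]]]

E
T ++ E
T :: F ++ E
T :: F :: F ++ E
F :: F :: F ++ E
x :: F :: F ++ E
x :: id :: F ++ E
x :: id :: id ++ E
x :: id :: id ++ T
x :: id :: id ++ F
x :: id :: id ++ x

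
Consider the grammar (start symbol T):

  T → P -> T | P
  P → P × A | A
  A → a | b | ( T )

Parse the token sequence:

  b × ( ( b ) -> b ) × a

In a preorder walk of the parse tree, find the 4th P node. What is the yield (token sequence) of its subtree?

[T [P [P [P [A b]] × [A ( [T [P [A ( [T [P [A b]]] )]] -> [T [P [A b]]]] )]] × [A a]]]

( b )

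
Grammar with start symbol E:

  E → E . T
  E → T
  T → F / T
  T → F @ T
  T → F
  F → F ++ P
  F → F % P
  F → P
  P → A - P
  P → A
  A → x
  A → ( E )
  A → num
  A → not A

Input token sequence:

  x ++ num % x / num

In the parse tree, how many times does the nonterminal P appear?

[E [T [F [F [F [P [A x]]] ++ [P [A num]]] % [P [A x]]] / [T [F [P [A num]]]]]]

4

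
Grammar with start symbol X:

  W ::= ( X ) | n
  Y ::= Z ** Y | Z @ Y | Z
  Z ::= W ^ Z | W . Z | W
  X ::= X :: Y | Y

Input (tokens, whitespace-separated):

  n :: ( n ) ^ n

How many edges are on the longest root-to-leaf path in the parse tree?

8

[X [X [Y [Z [W n]]]] :: [Y [Z [W ( [X [Y [Z [W n]]]] )] ^ [Z [W n]]]]]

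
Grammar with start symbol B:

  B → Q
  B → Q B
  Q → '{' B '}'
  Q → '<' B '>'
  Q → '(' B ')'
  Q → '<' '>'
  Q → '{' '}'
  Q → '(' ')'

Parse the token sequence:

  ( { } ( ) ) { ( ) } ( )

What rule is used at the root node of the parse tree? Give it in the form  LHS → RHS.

[B [Q ( [B [Q { }] [B [Q ( )]]] )] [B [Q { [B [Q ( )]] }] [B [Q ( )]]]]

B → Q B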